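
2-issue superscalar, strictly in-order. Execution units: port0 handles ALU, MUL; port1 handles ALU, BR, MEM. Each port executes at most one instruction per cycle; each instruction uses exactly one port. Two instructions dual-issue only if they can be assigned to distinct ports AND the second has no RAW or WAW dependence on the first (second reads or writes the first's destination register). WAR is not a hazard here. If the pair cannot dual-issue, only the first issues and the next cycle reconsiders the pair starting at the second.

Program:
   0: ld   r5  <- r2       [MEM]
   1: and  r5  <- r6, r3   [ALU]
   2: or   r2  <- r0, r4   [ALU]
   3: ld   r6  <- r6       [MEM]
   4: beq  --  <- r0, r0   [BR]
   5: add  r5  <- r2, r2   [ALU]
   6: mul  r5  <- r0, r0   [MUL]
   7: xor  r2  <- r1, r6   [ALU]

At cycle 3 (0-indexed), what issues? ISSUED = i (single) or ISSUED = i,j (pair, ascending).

  cy0 -> i0 (ld.MEM) WAW r5
  cy1 -> i1/i2 (and.ALU/or.ALU) dual
  cy2 -> i3 (ld.MEM) no-port MEM/BR
  cy3 -> i4/i5 (beq.BR/add.ALU) dual
  cy4 -> i6/i7 (mul.MUL/xor.ALU) dual

ISSUED = 4,5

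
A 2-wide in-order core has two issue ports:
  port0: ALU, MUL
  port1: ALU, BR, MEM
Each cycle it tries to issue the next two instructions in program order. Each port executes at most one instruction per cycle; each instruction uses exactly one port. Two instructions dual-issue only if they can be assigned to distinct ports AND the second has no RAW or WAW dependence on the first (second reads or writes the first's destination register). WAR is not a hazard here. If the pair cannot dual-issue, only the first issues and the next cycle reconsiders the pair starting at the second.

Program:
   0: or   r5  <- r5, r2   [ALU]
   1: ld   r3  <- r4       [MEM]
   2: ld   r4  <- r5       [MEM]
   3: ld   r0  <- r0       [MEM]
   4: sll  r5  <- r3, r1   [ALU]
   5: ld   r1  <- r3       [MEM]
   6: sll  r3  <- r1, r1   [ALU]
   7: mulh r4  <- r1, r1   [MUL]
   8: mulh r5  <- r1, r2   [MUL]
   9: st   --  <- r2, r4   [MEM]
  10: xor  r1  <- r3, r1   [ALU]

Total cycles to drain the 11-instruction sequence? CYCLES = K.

CYCLES = 7

c0: i0/i1 or ld  2-wide
c1: i2 ld  no-port MEM/MEM
c2: i3/i4 ld sll  2-wide
c3: i5 ld  RAW r1
c4: i6/i7 sll mulh  2-wide
c5: i8/i9 mulh st  2-wide
c6: i10 xor  tail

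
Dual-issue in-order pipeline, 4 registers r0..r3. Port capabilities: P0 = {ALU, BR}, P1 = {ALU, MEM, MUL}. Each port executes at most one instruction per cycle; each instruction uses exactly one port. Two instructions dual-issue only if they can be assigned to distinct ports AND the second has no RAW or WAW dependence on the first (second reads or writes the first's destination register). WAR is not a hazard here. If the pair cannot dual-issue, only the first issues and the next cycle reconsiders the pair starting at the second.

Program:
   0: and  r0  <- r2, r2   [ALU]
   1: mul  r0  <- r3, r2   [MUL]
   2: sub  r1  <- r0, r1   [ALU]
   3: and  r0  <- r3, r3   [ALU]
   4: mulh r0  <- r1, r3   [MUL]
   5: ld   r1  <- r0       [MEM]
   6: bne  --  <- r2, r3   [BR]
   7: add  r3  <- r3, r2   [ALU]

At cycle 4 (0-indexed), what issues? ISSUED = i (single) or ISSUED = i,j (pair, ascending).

t=0 i0:and ; WAW r0
t=1 i1:mul ; RAW r0
t=2 i2&i3:sub+and ; dual
t=3 i4:mulh ; no-port MUL/MEM
t=4 i5&i6:ld+bne ; dual
t=5 i7:add ; tail

ISSUED = 5,6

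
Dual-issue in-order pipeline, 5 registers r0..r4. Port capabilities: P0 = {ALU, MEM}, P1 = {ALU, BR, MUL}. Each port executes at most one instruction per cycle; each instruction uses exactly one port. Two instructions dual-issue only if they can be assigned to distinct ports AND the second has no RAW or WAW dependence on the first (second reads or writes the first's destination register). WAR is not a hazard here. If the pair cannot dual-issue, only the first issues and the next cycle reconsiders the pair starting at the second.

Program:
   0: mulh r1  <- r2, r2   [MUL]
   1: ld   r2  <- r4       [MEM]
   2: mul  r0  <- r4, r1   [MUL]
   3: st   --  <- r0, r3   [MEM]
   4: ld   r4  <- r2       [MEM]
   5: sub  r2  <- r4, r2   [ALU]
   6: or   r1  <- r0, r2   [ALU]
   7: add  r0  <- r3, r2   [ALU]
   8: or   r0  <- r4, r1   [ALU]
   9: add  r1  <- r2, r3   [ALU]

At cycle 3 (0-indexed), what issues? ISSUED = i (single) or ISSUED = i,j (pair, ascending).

ISSUED = 4

0. mulh.MUL/ld.MEM @i0&i1  | dual
1. mul.MUL @i2  | RAW r0
2. st.MEM @i3  | no-port MEM/MEM
3. ld.MEM @i4  | RAW r4
4. sub.ALU @i5  | RAW r2
5. or.ALU/add.ALU @i6&i7  | dual
6. or.ALU/add.ALU @i8&i9  | dual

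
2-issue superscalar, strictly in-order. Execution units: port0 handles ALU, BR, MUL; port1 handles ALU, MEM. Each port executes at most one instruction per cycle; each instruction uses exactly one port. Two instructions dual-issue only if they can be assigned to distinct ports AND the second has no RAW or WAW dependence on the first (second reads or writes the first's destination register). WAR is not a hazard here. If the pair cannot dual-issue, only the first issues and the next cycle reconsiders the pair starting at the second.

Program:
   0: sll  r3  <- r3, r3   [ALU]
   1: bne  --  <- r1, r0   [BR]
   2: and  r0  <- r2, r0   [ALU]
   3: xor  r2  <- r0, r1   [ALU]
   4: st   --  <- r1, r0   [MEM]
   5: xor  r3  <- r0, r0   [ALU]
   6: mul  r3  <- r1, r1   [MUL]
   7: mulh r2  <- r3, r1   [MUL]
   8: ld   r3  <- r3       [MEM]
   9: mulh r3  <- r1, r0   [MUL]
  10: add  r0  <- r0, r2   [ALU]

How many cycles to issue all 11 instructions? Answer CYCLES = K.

#0 head=0: sll;bne i0,i1 2-wide
#1 head=2: and i2 RAW r0
#2 head=3: xor;st i3,i4 2-wide
#3 head=5: xor i5 WAW r3
#4 head=6: mul i6 no-port MUL/MUL
#5 head=7: mulh;ld i7,i8 2-wide
#6 head=9: mulh;add i9,i10 2-wide

CYCLES = 7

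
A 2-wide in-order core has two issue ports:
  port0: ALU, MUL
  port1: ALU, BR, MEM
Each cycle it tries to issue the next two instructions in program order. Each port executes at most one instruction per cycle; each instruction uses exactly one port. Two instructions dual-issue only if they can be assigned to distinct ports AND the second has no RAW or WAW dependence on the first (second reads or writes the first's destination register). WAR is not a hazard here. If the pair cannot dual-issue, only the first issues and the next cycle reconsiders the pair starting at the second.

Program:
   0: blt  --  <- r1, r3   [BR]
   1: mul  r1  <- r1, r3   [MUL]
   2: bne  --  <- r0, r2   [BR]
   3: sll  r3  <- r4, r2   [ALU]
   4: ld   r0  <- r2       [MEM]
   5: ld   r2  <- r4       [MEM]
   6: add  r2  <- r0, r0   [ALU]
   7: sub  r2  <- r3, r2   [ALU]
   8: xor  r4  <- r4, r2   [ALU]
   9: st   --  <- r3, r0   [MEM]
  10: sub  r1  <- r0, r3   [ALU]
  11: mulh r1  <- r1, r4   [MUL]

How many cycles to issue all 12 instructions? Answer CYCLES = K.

CYCLES = 9

c0: i0/i1 blt mul  2-wide
c1: i2/i3 bne sll  2-wide
c2: i4 ld  no-port MEM/MEM
c3: i5 ld  WAW r2
c4: i6 add  RAW+WAW r2
c5: i7 sub  RAW r2
c6: i8/i9 xor st  2-wide
c7: i10 sub  RAW+WAW r1
c8: i11 mulh  tail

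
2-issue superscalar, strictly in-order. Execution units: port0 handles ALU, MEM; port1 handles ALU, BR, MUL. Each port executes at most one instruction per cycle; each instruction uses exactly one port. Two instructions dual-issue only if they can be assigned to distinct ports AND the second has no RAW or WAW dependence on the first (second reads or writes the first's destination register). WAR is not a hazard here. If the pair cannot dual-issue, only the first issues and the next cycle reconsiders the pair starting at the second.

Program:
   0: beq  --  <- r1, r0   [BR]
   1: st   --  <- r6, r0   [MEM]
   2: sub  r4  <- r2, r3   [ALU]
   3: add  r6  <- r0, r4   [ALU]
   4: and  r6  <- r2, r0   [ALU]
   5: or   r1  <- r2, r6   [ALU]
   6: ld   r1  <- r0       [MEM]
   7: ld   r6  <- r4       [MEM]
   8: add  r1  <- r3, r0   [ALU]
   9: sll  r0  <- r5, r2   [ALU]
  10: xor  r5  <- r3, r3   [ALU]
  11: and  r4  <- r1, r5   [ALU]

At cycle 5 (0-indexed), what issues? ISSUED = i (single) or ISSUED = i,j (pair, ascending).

  cy0 -> i0,i1 (beq.BR/st.MEM) pair
  cy1 -> i2 (sub.ALU) RAW r4
  cy2 -> i3 (add.ALU) WAW r6
  cy3 -> i4 (and.ALU) RAW r6
  cy4 -> i5 (or.ALU) WAW r1
  cy5 -> i6 (ld.MEM) no-port MEM/MEM
  cy6 -> i7,i8 (ld.MEM/add.ALU) pair
  cy7 -> i9,i10 (sll.ALU/xor.ALU) pair
  cy8 -> i11 (and.ALU) tail

ISSUED = 6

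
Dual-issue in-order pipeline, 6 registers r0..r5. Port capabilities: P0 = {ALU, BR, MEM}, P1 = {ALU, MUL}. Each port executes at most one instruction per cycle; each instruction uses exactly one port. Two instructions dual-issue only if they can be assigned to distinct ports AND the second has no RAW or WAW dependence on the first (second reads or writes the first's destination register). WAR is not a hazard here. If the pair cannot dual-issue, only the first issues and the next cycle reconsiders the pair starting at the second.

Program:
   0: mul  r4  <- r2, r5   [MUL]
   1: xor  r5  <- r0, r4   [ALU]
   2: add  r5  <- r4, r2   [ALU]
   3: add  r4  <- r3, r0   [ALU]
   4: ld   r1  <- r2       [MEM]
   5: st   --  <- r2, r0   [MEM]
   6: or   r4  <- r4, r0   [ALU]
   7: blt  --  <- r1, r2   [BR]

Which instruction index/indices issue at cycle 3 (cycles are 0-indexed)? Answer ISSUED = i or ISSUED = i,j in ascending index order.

ISSUED = 4

#0 head=0: mul i0 RAW r4
#1 head=1: xor i1 WAW r5
#2 head=2: add;add i2+i3 2-wide
#3 head=4: ld i4 no-port MEM/MEM
#4 head=5: st;or i5+i6 2-wide
#5 head=7: blt i7 tail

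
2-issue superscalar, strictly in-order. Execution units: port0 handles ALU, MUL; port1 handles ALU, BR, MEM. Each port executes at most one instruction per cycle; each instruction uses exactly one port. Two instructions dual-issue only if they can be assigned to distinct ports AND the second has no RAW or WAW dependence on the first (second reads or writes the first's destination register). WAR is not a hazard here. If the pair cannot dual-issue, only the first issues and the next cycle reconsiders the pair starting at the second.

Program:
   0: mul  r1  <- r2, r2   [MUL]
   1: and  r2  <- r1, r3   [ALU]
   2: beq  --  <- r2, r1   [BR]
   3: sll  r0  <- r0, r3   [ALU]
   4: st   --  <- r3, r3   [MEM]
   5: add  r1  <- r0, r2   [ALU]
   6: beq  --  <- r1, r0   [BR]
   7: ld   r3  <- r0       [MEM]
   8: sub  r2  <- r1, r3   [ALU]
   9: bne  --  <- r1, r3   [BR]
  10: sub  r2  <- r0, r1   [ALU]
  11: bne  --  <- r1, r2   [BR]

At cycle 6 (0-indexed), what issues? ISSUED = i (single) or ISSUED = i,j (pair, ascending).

ISSUED = 8,9

  cy0 -> i0 (mul) RAW r1
  cy1 -> i1 (and) RAW r2
  cy2 -> i2+i3 (beq+sll) pair
  cy3 -> i4+i5 (st+add) pair
  cy4 -> i6 (beq) no-port BR/MEM
  cy5 -> i7 (ld) RAW r3
  cy6 -> i8+i9 (sub+bne) pair
  cy7 -> i10 (sub) RAW r2
  cy8 -> i11 (bne) tail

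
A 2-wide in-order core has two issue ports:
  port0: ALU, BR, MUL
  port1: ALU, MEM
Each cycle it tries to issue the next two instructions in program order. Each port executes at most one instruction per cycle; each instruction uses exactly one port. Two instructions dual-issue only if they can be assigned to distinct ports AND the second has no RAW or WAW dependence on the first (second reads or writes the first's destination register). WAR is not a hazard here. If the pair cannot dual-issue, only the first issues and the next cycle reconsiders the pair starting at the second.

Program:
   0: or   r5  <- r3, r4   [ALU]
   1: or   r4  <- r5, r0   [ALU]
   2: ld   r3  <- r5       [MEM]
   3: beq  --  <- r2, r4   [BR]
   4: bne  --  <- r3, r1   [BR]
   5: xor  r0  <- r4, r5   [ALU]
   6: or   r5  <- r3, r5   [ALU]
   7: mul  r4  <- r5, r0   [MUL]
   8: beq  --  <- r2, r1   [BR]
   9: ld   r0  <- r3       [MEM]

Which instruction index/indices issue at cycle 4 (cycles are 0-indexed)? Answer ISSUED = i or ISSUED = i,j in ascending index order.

#0 head=0: or i0 RAW r5
#1 head=1: or;ld i1,i2 pair
#2 head=3: beq i3 no-port BR/BR
#3 head=4: bne;xor i4,i5 pair
#4 head=6: or i6 RAW r5
#5 head=7: mul i7 no-port MUL/BR
#6 head=8: beq;ld i8,i9 pair

ISSUED = 6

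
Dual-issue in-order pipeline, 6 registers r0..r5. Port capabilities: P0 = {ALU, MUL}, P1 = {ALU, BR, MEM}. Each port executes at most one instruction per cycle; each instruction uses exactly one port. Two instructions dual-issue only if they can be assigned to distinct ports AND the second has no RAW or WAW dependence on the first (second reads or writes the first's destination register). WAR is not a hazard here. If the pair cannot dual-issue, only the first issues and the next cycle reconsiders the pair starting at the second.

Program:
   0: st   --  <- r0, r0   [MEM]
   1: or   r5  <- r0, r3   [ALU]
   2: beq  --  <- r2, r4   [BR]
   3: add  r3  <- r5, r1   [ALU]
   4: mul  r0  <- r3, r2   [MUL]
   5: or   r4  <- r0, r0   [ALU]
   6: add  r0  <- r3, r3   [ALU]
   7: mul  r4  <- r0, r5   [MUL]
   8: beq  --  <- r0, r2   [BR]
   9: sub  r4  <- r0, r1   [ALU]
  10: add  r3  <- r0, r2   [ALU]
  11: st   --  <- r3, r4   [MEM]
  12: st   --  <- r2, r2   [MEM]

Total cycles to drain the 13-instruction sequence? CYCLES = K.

CYCLES = 8

t=0 i0/i1:st.MEM+or.ALU ; pair
t=1 i2/i3:beq.BR+add.ALU ; pair
t=2 i4:mul.MUL ; RAW r0
t=3 i5/i6:or.ALU+add.ALU ; pair
t=4 i7/i8:mul.MUL+beq.BR ; pair
t=5 i9/i10:sub.ALU+add.ALU ; pair
t=6 i11:st.MEM ; no-port MEM/MEM
t=7 i12:st.MEM ; tail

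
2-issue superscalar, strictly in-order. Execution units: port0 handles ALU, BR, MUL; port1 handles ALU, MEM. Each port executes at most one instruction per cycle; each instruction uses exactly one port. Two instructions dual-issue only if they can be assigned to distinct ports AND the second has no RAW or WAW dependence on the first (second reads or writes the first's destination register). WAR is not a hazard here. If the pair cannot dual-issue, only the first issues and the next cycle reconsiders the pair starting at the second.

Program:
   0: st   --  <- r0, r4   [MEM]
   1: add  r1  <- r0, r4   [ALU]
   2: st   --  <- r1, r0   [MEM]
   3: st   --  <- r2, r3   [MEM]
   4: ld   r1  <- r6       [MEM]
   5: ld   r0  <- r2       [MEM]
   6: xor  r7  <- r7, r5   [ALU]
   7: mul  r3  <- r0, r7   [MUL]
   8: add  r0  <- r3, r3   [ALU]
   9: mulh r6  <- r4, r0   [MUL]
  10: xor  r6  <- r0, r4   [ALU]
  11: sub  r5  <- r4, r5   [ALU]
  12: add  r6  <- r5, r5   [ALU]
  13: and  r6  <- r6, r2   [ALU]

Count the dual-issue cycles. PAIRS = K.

#0 head=0: st.MEM+add.ALU i0+i1 dual
#1 head=2: st.MEM i2 no-port MEM/MEM
#2 head=3: st.MEM i3 no-port MEM/MEM
#3 head=4: ld.MEM i4 no-port MEM/MEM
#4 head=5: ld.MEM+xor.ALU i5+i6 dual
#5 head=7: mul.MUL i7 RAW r3
#6 head=8: add.ALU i8 RAW r0
#7 head=9: mulh.MUL i9 WAW r6
#8 head=10: xor.ALU+sub.ALU i10+i11 dual
#9 head=12: add.ALU i12 RAW+WAW r6
#10 head=13: and.ALU i13 tail

PAIRS = 3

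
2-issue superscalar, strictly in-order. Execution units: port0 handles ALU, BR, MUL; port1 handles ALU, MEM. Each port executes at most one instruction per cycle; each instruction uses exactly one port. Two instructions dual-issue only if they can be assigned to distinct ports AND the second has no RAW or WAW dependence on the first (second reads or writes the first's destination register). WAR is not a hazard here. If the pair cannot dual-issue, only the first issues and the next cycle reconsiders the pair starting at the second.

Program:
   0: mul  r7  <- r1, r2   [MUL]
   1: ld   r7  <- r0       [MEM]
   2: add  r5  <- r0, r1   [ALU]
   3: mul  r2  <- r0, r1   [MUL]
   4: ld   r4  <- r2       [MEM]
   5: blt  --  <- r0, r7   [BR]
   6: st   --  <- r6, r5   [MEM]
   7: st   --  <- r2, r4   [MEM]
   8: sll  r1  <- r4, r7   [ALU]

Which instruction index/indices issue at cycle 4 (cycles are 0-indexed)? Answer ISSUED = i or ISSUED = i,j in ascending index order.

[0] i0  mul.MUL  -- WAW r7
[1] i1&i2  ld.MEM add.ALU  -- 2-wide
[2] i3  mul.MUL  -- RAW r2
[3] i4&i5  ld.MEM blt.BR  -- 2-wide
[4] i6  st.MEM  -- no-port MEM/MEM
[5] i7&i8  st.MEM sll.ALU  -- 2-wide

ISSUED = 6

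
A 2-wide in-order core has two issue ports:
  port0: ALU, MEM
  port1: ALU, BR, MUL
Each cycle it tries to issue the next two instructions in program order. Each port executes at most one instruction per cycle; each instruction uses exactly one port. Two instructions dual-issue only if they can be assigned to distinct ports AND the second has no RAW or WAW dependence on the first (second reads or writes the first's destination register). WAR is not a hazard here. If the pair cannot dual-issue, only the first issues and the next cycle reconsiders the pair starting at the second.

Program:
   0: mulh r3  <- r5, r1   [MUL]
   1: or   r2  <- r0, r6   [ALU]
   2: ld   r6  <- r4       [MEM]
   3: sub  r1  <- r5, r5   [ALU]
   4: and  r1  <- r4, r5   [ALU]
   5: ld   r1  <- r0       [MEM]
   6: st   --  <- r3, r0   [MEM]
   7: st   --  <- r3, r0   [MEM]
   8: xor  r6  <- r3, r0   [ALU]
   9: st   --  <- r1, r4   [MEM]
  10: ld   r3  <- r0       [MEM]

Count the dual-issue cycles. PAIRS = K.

0. mulh+or @i0,i1  | dual
1. ld+sub @i2,i3  | dual
2. and @i4  | WAW r1
3. ld @i5  | no-port MEM/MEM
4. st @i6  | no-port MEM/MEM
5. st+xor @i7,i8  | dual
6. st @i9  | no-port MEM/MEM
7. ld @i10  | tail

PAIRS = 3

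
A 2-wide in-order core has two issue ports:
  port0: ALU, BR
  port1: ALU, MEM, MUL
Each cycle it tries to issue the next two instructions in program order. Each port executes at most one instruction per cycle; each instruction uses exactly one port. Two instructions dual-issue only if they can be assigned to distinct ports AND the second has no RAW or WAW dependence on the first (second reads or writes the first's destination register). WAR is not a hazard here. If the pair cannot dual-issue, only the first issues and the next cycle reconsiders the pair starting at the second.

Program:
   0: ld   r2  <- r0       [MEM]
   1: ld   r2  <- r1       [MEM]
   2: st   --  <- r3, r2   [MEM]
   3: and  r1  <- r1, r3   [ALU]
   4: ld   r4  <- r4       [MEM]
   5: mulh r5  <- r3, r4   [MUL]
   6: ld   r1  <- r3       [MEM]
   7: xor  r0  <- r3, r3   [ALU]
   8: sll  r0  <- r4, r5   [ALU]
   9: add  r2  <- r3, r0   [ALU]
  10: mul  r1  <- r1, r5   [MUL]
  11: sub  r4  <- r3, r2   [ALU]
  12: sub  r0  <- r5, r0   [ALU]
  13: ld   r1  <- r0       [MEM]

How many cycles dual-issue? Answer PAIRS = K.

#0 head=0: ld.MEM i0 no-port MEM/MEM
#1 head=1: ld.MEM i1 no-port MEM/MEM
#2 head=2: st.MEM and.ALU i2+i3 dual
#3 head=4: ld.MEM i4 no-port MEM/MUL
#4 head=5: mulh.MUL i5 no-port MUL/MEM
#5 head=6: ld.MEM xor.ALU i6+i7 dual
#6 head=8: sll.ALU i8 RAW r0
#7 head=9: add.ALU mul.MUL i9+i10 dual
#8 head=11: sub.ALU sub.ALU i11+i12 dual
#9 head=13: ld.MEM i13 tail

PAIRS = 4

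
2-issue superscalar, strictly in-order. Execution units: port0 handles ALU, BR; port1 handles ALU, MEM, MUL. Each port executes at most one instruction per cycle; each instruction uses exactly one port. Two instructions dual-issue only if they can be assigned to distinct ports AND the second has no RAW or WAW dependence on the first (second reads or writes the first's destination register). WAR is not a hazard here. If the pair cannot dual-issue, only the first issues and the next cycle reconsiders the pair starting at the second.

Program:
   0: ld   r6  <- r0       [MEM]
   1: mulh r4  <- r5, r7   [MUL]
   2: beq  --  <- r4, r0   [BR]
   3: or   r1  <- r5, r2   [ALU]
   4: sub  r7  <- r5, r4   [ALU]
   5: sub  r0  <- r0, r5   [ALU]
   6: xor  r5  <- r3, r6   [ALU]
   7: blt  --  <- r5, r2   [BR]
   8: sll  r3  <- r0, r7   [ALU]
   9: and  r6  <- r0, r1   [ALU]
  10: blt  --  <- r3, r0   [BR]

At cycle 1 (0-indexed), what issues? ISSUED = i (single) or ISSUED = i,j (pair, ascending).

  cy0 -> i0 (ld.MEM) no-port MEM/MUL
  cy1 -> i1 (mulh.MUL) RAW r4
  cy2 -> i2&i3 (beq.BR+or.ALU) 2-wide
  cy3 -> i4&i5 (sub.ALU+sub.ALU) 2-wide
  cy4 -> i6 (xor.ALU) RAW r5
  cy5 -> i7&i8 (blt.BR+sll.ALU) 2-wide
  cy6 -> i9&i10 (and.ALU+blt.BR) 2-wide

ISSUED = 1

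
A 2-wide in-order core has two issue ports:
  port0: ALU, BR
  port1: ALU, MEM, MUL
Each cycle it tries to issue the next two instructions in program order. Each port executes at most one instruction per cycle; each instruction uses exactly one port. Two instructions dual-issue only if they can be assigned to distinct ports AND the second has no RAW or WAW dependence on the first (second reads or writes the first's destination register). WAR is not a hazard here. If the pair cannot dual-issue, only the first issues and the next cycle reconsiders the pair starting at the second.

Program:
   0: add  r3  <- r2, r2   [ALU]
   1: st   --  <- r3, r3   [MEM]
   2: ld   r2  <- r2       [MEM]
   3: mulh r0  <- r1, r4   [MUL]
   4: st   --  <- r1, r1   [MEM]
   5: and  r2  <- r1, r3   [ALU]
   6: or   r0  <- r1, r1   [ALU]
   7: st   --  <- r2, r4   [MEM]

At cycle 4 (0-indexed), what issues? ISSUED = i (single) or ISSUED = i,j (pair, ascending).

c0: i0 add  RAW r3
c1: i1 st  no-port MEM/MEM
c2: i2 ld  no-port MEM/MUL
c3: i3 mulh  no-port MUL/MEM
c4: i4&i5 st;and  2-wide
c5: i6&i7 or;st  2-wide

ISSUED = 4,5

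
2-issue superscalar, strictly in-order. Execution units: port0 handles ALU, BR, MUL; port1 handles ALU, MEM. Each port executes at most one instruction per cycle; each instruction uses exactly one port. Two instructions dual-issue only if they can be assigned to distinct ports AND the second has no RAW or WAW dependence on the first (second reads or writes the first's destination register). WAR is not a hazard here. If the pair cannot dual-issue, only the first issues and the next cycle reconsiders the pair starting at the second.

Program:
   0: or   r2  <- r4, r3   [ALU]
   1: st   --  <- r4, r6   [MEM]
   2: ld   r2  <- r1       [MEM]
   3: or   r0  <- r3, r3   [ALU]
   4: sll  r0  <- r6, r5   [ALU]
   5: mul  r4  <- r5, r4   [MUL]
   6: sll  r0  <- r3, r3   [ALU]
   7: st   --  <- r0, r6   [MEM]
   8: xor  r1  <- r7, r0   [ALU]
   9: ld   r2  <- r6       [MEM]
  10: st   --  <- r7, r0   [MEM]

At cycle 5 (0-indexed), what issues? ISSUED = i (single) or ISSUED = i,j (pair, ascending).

ISSUED = 9

0. or.ALU;st.MEM @i0/i1  | dual
1. ld.MEM;or.ALU @i2/i3  | dual
2. sll.ALU;mul.MUL @i4/i5  | dual
3. sll.ALU @i6  | RAW r0
4. st.MEM;xor.ALU @i7/i8  | dual
5. ld.MEM @i9  | no-port MEM/MEM
6. st.MEM @i10  | tail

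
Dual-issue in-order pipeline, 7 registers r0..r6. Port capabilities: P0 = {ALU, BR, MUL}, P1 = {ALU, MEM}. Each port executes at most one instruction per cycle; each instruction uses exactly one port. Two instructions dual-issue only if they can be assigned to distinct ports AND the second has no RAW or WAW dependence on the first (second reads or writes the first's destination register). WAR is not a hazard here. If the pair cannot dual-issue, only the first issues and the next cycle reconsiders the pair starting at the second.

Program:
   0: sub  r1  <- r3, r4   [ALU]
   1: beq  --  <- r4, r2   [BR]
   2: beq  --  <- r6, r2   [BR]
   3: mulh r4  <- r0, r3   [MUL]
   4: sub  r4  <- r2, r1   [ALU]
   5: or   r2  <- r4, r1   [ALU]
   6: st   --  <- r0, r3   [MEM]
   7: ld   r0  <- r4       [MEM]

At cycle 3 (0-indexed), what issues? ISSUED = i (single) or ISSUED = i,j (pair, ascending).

ISSUED = 4

#0 head=0: sub.ALU/beq.BR i0,i1 2-wide
#1 head=2: beq.BR i2 no-port BR/MUL
#2 head=3: mulh.MUL i3 WAW r4
#3 head=4: sub.ALU i4 RAW r4
#4 head=5: or.ALU/st.MEM i5,i6 2-wide
#5 head=7: ld.MEM i7 tail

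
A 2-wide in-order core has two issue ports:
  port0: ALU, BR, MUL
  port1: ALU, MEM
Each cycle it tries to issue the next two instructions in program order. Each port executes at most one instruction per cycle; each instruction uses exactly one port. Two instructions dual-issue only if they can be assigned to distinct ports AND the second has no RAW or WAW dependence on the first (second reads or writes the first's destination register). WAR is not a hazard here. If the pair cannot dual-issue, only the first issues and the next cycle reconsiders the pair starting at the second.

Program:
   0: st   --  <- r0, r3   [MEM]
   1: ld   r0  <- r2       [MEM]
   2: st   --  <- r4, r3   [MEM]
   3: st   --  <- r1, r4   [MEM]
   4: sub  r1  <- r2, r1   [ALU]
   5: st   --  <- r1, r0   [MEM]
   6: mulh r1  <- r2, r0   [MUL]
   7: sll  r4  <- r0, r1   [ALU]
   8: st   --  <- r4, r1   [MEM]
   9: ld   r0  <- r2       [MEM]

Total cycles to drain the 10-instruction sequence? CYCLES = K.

CYCLES = 8

#0 head=0: st.MEM i0 no-port MEM/MEM
#1 head=1: ld.MEM i1 no-port MEM/MEM
#2 head=2: st.MEM i2 no-port MEM/MEM
#3 head=3: st.MEM+sub.ALU i3,i4 dual
#4 head=5: st.MEM+mulh.MUL i5,i6 dual
#5 head=7: sll.ALU i7 RAW r4
#6 head=8: st.MEM i8 no-port MEM/MEM
#7 head=9: ld.MEM i9 tail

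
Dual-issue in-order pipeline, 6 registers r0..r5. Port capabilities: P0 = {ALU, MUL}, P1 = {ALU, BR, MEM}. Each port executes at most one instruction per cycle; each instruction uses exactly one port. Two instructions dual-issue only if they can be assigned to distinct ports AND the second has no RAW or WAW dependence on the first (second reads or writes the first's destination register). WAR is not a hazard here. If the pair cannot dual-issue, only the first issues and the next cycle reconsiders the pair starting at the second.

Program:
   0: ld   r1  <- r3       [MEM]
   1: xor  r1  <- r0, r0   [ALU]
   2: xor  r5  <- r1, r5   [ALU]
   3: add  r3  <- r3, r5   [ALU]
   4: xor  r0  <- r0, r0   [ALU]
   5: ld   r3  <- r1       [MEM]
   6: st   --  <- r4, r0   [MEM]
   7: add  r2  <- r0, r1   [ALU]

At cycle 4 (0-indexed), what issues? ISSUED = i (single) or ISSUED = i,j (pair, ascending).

  cy0 -> i0 (ld) WAW r1
  cy1 -> i1 (xor) RAW r1
  cy2 -> i2 (xor) RAW r5
  cy3 -> i3,i4 (add+xor) pair
  cy4 -> i5 (ld) no-port MEM/MEM
  cy5 -> i6,i7 (st+add) pair

ISSUED = 5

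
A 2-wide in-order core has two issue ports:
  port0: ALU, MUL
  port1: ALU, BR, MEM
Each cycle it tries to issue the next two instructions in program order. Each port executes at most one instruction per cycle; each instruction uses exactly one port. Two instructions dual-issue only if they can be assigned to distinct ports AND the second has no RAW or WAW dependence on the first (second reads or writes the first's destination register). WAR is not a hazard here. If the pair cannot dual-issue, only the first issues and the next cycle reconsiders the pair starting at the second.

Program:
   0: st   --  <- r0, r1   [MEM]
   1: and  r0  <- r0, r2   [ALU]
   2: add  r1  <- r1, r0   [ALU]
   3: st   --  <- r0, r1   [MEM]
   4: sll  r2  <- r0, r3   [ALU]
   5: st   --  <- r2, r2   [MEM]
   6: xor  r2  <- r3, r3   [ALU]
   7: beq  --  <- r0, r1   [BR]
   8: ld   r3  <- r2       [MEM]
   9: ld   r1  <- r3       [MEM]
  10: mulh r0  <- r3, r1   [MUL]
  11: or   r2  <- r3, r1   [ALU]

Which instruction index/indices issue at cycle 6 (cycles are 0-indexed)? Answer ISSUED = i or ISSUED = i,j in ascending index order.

c0: i0,i1 st.MEM;and.ALU  2-wide
c1: i2 add.ALU  RAW r1
c2: i3,i4 st.MEM;sll.ALU  2-wide
c3: i5,i6 st.MEM;xor.ALU  2-wide
c4: i7 beq.BR  no-port BR/MEM
c5: i8 ld.MEM  no-port MEM/MEM
c6: i9 ld.MEM  RAW r1
c7: i10,i11 mulh.MUL;or.ALU  2-wide

ISSUED = 9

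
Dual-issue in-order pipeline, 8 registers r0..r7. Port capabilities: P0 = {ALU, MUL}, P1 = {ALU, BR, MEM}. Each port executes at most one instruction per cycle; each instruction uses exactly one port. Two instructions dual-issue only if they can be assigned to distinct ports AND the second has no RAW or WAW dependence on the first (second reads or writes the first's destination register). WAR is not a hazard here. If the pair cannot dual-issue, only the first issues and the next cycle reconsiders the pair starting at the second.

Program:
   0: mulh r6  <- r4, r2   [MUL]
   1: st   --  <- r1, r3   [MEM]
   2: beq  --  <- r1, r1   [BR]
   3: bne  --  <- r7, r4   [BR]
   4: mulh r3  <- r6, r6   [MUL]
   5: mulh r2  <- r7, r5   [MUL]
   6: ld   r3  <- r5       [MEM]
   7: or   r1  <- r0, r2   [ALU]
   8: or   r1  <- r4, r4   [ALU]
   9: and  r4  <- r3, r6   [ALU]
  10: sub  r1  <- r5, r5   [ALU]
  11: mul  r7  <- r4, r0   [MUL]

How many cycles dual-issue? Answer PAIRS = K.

  cy0 -> i0/i1 (mulh st) pair
  cy1 -> i2 (beq) no-port BR/BR
  cy2 -> i3/i4 (bne mulh) pair
  cy3 -> i5/i6 (mulh ld) pair
  cy4 -> i7 (or) WAW r1
  cy5 -> i8/i9 (or and) pair
  cy6 -> i10/i11 (sub mul) pair

PAIRS = 5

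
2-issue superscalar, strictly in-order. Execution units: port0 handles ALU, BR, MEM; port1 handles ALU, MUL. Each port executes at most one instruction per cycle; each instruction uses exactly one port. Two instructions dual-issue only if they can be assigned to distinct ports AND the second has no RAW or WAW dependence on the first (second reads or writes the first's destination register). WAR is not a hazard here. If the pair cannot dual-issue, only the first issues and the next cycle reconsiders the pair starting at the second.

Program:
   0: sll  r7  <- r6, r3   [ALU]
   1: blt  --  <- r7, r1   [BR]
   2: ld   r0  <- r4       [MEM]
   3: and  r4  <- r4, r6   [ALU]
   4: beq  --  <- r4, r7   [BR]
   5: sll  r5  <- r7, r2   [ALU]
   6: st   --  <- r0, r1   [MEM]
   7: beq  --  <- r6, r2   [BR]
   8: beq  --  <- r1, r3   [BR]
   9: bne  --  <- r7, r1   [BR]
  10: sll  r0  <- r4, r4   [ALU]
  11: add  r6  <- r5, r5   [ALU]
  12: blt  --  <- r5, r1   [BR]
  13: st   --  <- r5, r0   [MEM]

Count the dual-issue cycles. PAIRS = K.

PAIRS = 4

0. sll.ALU @i0  | RAW r7
1. blt.BR @i1  | no-port BR/MEM
2. ld.MEM/and.ALU @i2/i3  | pair
3. beq.BR/sll.ALU @i4/i5  | pair
4. st.MEM @i6  | no-port MEM/BR
5. beq.BR @i7  | no-port BR/BR
6. beq.BR @i8  | no-port BR/BR
7. bne.BR/sll.ALU @i9/i10  | pair
8. add.ALU/blt.BR @i11/i12  | pair
9. st.MEM @i13  | tail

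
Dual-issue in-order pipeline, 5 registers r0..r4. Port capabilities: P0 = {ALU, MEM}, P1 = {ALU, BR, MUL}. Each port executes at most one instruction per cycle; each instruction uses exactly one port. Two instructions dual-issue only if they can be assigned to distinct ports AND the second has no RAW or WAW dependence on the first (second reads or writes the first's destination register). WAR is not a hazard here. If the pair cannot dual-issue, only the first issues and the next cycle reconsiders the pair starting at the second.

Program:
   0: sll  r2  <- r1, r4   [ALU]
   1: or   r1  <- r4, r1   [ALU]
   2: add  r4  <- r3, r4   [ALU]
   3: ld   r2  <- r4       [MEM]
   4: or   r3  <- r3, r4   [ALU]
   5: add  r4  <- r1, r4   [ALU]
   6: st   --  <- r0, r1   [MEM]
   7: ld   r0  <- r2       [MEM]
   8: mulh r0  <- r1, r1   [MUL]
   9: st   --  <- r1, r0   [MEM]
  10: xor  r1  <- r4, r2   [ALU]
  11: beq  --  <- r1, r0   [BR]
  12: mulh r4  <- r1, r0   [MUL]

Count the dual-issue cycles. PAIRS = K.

t=0 i0/i1:sll.ALU+or.ALU ; dual
t=1 i2:add.ALU ; RAW r4
t=2 i3/i4:ld.MEM+or.ALU ; dual
t=3 i5/i6:add.ALU+st.MEM ; dual
t=4 i7:ld.MEM ; WAW r0
t=5 i8:mulh.MUL ; RAW r0
t=6 i9/i10:st.MEM+xor.ALU ; dual
t=7 i11:beq.BR ; no-port BR/MUL
t=8 i12:mulh.MUL ; tail

PAIRS = 4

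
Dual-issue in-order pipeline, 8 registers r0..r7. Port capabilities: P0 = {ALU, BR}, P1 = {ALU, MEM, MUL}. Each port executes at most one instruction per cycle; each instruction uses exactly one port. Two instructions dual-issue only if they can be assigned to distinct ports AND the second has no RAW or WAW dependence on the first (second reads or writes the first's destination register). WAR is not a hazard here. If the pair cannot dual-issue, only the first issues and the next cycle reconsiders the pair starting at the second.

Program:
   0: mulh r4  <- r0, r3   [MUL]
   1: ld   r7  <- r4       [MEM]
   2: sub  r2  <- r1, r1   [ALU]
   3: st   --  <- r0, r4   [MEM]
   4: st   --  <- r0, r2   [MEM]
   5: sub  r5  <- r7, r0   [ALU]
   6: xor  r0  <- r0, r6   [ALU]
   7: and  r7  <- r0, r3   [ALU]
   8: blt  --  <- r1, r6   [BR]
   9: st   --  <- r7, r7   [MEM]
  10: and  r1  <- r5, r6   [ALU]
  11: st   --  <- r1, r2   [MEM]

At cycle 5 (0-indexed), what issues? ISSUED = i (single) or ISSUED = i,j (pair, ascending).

ISSUED = 7,8

0. mulh.MUL @i0  | no-port MUL/MEM
1. ld.MEM/sub.ALU @i1/i2  | 2-wide
2. st.MEM @i3  | no-port MEM/MEM
3. st.MEM/sub.ALU @i4/i5  | 2-wide
4. xor.ALU @i6  | RAW r0
5. and.ALU/blt.BR @i7/i8  | 2-wide
6. st.MEM/and.ALU @i9/i10  | 2-wide
7. st.MEM @i11  | tail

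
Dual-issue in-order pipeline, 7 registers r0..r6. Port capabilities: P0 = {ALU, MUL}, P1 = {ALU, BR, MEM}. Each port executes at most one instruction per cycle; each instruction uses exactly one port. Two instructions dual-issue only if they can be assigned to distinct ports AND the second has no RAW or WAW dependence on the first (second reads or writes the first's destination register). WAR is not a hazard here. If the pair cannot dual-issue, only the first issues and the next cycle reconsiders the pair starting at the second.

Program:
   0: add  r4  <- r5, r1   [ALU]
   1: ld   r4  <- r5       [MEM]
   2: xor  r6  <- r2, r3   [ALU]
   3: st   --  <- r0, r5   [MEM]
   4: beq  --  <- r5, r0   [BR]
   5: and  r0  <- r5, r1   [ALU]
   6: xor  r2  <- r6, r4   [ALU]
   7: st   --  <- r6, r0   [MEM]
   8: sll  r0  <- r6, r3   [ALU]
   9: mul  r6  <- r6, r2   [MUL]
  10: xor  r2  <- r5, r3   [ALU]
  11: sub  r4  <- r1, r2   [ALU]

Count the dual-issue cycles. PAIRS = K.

PAIRS = 4

#0 head=0: add.ALU i0 WAW r4
#1 head=1: ld.MEM;xor.ALU i1/i2 pair
#2 head=3: st.MEM i3 no-port MEM/BR
#3 head=4: beq.BR;and.ALU i4/i5 pair
#4 head=6: xor.ALU;st.MEM i6/i7 pair
#5 head=8: sll.ALU;mul.MUL i8/i9 pair
#6 head=10: xor.ALU i10 RAW r2
#7 head=11: sub.ALU i11 tail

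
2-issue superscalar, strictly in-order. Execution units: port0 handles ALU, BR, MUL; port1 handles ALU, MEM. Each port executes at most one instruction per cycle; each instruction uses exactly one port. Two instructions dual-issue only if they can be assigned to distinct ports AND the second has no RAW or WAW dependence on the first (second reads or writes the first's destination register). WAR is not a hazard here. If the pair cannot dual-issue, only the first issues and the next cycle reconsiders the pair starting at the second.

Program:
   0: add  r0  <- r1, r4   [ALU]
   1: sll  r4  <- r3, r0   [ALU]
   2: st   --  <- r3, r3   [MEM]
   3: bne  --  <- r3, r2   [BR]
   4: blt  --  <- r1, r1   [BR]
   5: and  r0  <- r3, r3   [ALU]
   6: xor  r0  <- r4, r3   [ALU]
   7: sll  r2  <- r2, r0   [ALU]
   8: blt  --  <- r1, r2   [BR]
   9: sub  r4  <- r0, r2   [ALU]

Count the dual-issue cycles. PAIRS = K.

0. add.ALU @i0  | RAW r0
1. sll.ALU+st.MEM @i1,i2  | pair
2. bne.BR @i3  | no-port BR/BR
3. blt.BR+and.ALU @i4,i5  | pair
4. xor.ALU @i6  | RAW r0
5. sll.ALU @i7  | RAW r2
6. blt.BR+sub.ALU @i8,i9  | pair

PAIRS = 3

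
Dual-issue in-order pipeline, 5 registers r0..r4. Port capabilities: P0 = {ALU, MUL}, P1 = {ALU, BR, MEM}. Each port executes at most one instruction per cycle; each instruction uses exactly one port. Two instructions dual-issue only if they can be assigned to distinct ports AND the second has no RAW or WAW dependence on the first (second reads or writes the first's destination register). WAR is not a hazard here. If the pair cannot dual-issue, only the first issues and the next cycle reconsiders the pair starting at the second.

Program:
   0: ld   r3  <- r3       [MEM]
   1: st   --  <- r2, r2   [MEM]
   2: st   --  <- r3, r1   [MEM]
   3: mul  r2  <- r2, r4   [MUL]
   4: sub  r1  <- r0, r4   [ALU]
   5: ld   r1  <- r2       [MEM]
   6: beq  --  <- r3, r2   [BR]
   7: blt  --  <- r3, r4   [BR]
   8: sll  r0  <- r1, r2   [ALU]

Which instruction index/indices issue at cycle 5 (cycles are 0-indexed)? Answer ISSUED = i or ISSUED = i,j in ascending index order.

ISSUED = 6

c0: i0 ld  no-port MEM/MEM
c1: i1 st  no-port MEM/MEM
c2: i2&i3 st;mul  pair
c3: i4 sub  WAW r1
c4: i5 ld  no-port MEM/BR
c5: i6 beq  no-port BR/BR
c6: i7&i8 blt;sll  pair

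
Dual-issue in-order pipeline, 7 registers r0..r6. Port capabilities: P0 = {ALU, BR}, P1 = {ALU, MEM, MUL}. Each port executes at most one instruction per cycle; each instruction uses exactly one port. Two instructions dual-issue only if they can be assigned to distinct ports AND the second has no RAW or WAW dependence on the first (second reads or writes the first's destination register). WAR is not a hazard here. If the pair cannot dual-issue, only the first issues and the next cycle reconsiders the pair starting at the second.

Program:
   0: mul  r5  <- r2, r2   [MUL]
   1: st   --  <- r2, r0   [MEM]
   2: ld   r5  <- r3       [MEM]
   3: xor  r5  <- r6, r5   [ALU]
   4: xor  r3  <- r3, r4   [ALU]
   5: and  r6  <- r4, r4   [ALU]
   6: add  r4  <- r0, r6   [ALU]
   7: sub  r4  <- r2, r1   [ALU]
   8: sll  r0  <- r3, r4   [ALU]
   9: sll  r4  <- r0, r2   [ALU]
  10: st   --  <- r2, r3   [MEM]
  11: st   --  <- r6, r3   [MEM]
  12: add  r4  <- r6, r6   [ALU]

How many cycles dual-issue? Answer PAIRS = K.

PAIRS = 3

  cy0 -> i0 (mul.MUL) no-port MUL/MEM
  cy1 -> i1 (st.MEM) no-port MEM/MEM
  cy2 -> i2 (ld.MEM) RAW+WAW r5
  cy3 -> i3&i4 (xor.ALU;xor.ALU) 2-wide
  cy4 -> i5 (and.ALU) RAW r6
  cy5 -> i6 (add.ALU) WAW r4
  cy6 -> i7 (sub.ALU) RAW r4
  cy7 -> i8 (sll.ALU) RAW r0
  cy8 -> i9&i10 (sll.ALU;st.MEM) 2-wide
  cy9 -> i11&i12 (st.MEM;add.ALU) 2-wide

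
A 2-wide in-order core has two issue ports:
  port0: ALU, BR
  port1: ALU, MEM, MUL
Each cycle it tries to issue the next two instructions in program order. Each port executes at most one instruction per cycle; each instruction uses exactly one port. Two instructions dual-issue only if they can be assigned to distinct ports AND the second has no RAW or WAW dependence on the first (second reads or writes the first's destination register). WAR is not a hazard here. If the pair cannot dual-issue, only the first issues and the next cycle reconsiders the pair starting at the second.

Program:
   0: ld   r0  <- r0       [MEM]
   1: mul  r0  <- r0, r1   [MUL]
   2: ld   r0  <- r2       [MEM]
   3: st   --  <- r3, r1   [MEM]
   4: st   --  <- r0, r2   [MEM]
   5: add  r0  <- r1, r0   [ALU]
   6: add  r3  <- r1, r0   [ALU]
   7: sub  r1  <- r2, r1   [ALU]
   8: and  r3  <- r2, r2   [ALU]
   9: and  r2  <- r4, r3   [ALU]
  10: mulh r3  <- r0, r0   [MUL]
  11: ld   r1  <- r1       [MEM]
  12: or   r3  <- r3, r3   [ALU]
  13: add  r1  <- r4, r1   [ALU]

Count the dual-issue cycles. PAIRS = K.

PAIRS = 4

0. ld @i0  | no-port MEM/MUL
1. mul @i1  | no-port MUL/MEM
2. ld @i2  | no-port MEM/MEM
3. st @i3  | no-port MEM/MEM
4. st add @i4,i5  | 2-wide
5. add sub @i6,i7  | 2-wide
6. and @i8  | RAW r3
7. and mulh @i9,i10  | 2-wide
8. ld or @i11,i12  | 2-wide
9. add @i13  | tail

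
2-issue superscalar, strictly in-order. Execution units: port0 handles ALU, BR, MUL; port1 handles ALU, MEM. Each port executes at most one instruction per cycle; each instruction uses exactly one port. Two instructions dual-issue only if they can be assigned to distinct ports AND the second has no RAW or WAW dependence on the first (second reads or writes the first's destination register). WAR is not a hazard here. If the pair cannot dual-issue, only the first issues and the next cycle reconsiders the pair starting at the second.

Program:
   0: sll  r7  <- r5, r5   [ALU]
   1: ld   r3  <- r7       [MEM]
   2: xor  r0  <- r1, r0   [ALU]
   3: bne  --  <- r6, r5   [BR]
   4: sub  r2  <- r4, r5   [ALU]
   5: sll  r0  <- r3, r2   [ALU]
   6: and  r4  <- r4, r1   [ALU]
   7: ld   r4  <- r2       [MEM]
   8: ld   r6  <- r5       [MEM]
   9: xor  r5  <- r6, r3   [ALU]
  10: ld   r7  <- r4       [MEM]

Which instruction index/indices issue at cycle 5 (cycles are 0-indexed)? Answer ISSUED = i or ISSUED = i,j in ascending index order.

ISSUED = 8

t=0 i0:sll ; RAW r7
t=1 i1/i2:ld/xor ; dual
t=2 i3/i4:bne/sub ; dual
t=3 i5/i6:sll/and ; dual
t=4 i7:ld ; no-port MEM/MEM
t=5 i8:ld ; RAW r6
t=6 i9/i10:xor/ld ; dual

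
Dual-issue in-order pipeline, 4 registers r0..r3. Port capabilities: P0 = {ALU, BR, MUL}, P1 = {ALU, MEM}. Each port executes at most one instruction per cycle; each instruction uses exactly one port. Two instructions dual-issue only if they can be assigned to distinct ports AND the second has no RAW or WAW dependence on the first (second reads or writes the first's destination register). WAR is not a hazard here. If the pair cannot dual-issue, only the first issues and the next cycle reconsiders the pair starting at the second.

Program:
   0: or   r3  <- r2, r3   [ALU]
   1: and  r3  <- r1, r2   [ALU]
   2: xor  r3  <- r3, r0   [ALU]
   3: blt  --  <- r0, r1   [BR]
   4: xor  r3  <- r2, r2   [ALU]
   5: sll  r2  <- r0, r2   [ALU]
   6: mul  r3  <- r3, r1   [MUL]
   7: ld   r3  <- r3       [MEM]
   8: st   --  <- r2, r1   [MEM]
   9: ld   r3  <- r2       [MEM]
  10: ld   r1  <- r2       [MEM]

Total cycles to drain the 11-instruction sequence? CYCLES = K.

CYCLES = 9

#0 head=0: or.ALU i0 WAW r3
#1 head=1: and.ALU i1 RAW+WAW r3
#2 head=2: xor.ALU+blt.BR i2+i3 pair
#3 head=4: xor.ALU+sll.ALU i4+i5 pair
#4 head=6: mul.MUL i6 RAW+WAW r3
#5 head=7: ld.MEM i7 no-port MEM/MEM
#6 head=8: st.MEM i8 no-port MEM/MEM
#7 head=9: ld.MEM i9 no-port MEM/MEM
#8 head=10: ld.MEM i10 tail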